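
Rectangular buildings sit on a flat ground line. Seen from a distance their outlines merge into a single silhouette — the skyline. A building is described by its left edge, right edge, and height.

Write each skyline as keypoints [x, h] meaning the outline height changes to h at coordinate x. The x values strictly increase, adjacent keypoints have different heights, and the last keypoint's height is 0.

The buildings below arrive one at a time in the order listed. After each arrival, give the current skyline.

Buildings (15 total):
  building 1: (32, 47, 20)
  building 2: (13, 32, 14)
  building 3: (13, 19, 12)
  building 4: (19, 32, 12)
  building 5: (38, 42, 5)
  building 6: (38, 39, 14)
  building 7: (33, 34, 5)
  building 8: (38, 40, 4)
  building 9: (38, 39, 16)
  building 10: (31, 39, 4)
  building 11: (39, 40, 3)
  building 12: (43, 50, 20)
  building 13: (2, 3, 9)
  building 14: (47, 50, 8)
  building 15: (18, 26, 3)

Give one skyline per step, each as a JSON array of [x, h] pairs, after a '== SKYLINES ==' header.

== SKYLINES ==
[[32,20],[47,0]]
[[13,14],[32,20],[47,0]]
[[13,14],[32,20],[47,0]]
[[13,14],[32,20],[47,0]]
[[13,14],[32,20],[47,0]]
[[13,14],[32,20],[47,0]]
[[13,14],[32,20],[47,0]]
[[13,14],[32,20],[47,0]]
[[13,14],[32,20],[47,0]]
[[13,14],[32,20],[47,0]]
[[13,14],[32,20],[47,0]]
[[13,14],[32,20],[50,0]]
[[2,9],[3,0],[13,14],[32,20],[50,0]]
[[2,9],[3,0],[13,14],[32,20],[50,0]]
[[2,9],[3,0],[13,14],[32,20],[50,0]]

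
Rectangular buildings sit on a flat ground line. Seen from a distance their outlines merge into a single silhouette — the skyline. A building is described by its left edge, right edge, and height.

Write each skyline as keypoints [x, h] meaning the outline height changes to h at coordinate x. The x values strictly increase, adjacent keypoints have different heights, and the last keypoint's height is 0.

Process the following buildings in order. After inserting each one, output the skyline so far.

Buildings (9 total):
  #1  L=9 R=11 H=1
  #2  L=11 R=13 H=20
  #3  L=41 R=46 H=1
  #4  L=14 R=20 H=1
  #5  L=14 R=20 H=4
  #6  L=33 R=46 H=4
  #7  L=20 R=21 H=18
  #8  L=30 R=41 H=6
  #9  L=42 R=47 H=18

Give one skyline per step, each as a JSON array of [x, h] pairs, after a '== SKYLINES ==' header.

== SKYLINES ==
[[9,1],[11,0]]
[[9,1],[11,20],[13,0]]
[[9,1],[11,20],[13,0],[41,1],[46,0]]
[[9,1],[11,20],[13,0],[14,1],[20,0],[41,1],[46,0]]
[[9,1],[11,20],[13,0],[14,4],[20,0],[41,1],[46,0]]
[[9,1],[11,20],[13,0],[14,4],[20,0],[33,4],[46,0]]
[[9,1],[11,20],[13,0],[14,4],[20,18],[21,0],[33,4],[46,0]]
[[9,1],[11,20],[13,0],[14,4],[20,18],[21,0],[30,6],[41,4],[46,0]]
[[9,1],[11,20],[13,0],[14,4],[20,18],[21,0],[30,6],[41,4],[42,18],[47,0]]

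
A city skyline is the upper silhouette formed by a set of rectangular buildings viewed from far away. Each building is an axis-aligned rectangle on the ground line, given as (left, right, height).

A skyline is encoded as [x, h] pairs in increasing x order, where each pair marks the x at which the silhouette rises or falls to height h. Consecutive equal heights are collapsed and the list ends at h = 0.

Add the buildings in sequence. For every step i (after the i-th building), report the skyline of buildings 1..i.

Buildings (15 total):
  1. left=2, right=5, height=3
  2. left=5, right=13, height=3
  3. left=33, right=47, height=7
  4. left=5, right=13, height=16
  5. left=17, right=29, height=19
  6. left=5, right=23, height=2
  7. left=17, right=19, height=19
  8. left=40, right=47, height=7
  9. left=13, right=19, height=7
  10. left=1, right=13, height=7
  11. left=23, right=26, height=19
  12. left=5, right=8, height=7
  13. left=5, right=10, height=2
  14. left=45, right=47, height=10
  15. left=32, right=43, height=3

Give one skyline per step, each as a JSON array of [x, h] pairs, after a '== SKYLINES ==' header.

== SKYLINES ==
[[2,3],[5,0]]
[[2,3],[13,0]]
[[2,3],[13,0],[33,7],[47,0]]
[[2,3],[5,16],[13,0],[33,7],[47,0]]
[[2,3],[5,16],[13,0],[17,19],[29,0],[33,7],[47,0]]
[[2,3],[5,16],[13,2],[17,19],[29,0],[33,7],[47,0]]
[[2,3],[5,16],[13,2],[17,19],[29,0],[33,7],[47,0]]
[[2,3],[5,16],[13,2],[17,19],[29,0],[33,7],[47,0]]
[[2,3],[5,16],[13,7],[17,19],[29,0],[33,7],[47,0]]
[[1,7],[5,16],[13,7],[17,19],[29,0],[33,7],[47,0]]
[[1,7],[5,16],[13,7],[17,19],[29,0],[33,7],[47,0]]
[[1,7],[5,16],[13,7],[17,19],[29,0],[33,7],[47,0]]
[[1,7],[5,16],[13,7],[17,19],[29,0],[33,7],[47,0]]
[[1,7],[5,16],[13,7],[17,19],[29,0],[33,7],[45,10],[47,0]]
[[1,7],[5,16],[13,7],[17,19],[29,0],[32,3],[33,7],[45,10],[47,0]]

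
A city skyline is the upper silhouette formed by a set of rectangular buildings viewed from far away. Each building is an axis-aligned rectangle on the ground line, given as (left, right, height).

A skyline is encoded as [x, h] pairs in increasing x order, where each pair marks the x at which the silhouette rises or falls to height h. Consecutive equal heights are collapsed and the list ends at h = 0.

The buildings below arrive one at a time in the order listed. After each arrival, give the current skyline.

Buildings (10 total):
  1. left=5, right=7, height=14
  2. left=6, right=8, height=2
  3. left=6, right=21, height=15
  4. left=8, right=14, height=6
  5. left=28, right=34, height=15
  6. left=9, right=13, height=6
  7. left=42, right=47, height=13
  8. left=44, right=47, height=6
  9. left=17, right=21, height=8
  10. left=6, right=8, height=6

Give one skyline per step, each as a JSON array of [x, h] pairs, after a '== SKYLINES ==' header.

== SKYLINES ==
[[5,14],[7,0]]
[[5,14],[7,2],[8,0]]
[[5,14],[6,15],[21,0]]
[[5,14],[6,15],[21,0]]
[[5,14],[6,15],[21,0],[28,15],[34,0]]
[[5,14],[6,15],[21,0],[28,15],[34,0]]
[[5,14],[6,15],[21,0],[28,15],[34,0],[42,13],[47,0]]
[[5,14],[6,15],[21,0],[28,15],[34,0],[42,13],[47,0]]
[[5,14],[6,15],[21,0],[28,15],[34,0],[42,13],[47,0]]
[[5,14],[6,15],[21,0],[28,15],[34,0],[42,13],[47,0]]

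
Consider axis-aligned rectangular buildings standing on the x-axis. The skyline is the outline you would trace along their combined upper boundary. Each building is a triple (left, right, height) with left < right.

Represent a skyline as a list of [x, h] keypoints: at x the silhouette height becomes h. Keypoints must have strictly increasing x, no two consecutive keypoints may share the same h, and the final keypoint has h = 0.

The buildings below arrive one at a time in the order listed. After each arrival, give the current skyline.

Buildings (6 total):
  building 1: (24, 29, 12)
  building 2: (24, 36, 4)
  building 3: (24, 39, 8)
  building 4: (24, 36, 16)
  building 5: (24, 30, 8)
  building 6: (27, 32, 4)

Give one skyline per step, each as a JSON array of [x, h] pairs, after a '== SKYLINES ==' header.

== SKYLINES ==
[[24,12],[29,0]]
[[24,12],[29,4],[36,0]]
[[24,12],[29,8],[39,0]]
[[24,16],[36,8],[39,0]]
[[24,16],[36,8],[39,0]]
[[24,16],[36,8],[39,0]]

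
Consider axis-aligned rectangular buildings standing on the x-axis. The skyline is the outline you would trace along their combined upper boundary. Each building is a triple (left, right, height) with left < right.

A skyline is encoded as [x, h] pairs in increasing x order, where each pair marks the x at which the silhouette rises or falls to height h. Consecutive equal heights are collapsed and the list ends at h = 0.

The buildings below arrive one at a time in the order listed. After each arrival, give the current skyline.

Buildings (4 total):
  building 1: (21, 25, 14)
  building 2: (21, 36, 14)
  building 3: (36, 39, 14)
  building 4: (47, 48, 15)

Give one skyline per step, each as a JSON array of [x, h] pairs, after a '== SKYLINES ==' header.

== SKYLINES ==
[[21,14],[25,0]]
[[21,14],[36,0]]
[[21,14],[39,0]]
[[21,14],[39,0],[47,15],[48,0]]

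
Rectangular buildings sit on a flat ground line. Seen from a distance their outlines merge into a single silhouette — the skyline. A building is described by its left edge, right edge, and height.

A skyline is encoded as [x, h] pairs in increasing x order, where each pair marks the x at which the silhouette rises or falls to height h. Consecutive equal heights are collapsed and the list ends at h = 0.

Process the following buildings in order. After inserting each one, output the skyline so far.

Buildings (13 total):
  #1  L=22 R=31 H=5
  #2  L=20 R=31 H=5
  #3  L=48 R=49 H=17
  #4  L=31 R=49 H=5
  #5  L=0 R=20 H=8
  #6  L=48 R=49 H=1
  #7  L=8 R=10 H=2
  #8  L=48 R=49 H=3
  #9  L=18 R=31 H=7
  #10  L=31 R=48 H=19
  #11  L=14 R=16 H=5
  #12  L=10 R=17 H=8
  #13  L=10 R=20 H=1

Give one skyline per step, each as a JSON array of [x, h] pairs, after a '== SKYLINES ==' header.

== SKYLINES ==
[[22,5],[31,0]]
[[20,5],[31,0]]
[[20,5],[31,0],[48,17],[49,0]]
[[20,5],[48,17],[49,0]]
[[0,8],[20,5],[48,17],[49,0]]
[[0,8],[20,5],[48,17],[49,0]]
[[0,8],[20,5],[48,17],[49,0]]
[[0,8],[20,5],[48,17],[49,0]]
[[0,8],[20,7],[31,5],[48,17],[49,0]]
[[0,8],[20,7],[31,19],[48,17],[49,0]]
[[0,8],[20,7],[31,19],[48,17],[49,0]]
[[0,8],[20,7],[31,19],[48,17],[49,0]]
[[0,8],[20,7],[31,19],[48,17],[49,0]]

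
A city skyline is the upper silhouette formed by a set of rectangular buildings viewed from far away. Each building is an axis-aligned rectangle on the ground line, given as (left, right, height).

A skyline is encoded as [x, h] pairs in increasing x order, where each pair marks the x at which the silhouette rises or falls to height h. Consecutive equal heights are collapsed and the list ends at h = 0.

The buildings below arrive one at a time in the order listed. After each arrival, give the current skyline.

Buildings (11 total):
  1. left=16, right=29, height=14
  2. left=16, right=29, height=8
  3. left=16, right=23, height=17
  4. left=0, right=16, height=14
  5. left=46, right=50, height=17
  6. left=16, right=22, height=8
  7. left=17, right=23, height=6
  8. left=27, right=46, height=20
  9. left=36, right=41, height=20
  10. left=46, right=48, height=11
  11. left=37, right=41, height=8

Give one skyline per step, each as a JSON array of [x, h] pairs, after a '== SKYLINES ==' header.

== SKYLINES ==
[[16,14],[29,0]]
[[16,14],[29,0]]
[[16,17],[23,14],[29,0]]
[[0,14],[16,17],[23,14],[29,0]]
[[0,14],[16,17],[23,14],[29,0],[46,17],[50,0]]
[[0,14],[16,17],[23,14],[29,0],[46,17],[50,0]]
[[0,14],[16,17],[23,14],[29,0],[46,17],[50,0]]
[[0,14],[16,17],[23,14],[27,20],[46,17],[50,0]]
[[0,14],[16,17],[23,14],[27,20],[46,17],[50,0]]
[[0,14],[16,17],[23,14],[27,20],[46,17],[50,0]]
[[0,14],[16,17],[23,14],[27,20],[46,17],[50,0]]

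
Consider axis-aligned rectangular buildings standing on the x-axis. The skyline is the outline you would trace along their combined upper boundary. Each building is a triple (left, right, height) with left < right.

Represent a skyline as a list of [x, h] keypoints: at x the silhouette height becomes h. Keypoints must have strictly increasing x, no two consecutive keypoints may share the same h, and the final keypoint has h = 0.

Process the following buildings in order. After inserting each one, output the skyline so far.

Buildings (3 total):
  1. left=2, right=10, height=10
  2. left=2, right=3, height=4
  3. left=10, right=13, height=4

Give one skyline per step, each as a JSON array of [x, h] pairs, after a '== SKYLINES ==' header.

== SKYLINES ==
[[2,10],[10,0]]
[[2,10],[10,0]]
[[2,10],[10,4],[13,0]]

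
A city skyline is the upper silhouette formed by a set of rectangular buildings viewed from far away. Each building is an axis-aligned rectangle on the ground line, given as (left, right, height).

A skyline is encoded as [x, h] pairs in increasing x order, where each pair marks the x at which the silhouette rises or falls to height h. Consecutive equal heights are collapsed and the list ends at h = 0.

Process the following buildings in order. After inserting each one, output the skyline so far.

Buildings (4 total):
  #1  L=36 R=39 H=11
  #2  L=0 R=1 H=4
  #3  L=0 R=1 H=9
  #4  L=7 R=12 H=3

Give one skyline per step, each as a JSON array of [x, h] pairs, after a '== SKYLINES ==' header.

== SKYLINES ==
[[36,11],[39,0]]
[[0,4],[1,0],[36,11],[39,0]]
[[0,9],[1,0],[36,11],[39,0]]
[[0,9],[1,0],[7,3],[12,0],[36,11],[39,0]]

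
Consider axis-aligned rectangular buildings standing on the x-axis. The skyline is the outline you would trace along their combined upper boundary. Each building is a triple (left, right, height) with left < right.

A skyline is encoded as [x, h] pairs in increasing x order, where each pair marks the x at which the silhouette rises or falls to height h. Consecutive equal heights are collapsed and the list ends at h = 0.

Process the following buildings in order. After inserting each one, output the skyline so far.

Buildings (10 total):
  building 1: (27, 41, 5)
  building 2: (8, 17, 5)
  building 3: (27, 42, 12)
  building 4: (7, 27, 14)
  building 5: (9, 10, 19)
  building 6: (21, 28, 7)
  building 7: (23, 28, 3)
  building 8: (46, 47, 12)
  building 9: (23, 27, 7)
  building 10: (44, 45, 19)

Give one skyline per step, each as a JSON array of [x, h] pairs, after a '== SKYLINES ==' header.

== SKYLINES ==
[[27,5],[41,0]]
[[8,5],[17,0],[27,5],[41,0]]
[[8,5],[17,0],[27,12],[42,0]]
[[7,14],[27,12],[42,0]]
[[7,14],[9,19],[10,14],[27,12],[42,0]]
[[7,14],[9,19],[10,14],[27,12],[42,0]]
[[7,14],[9,19],[10,14],[27,12],[42,0]]
[[7,14],[9,19],[10,14],[27,12],[42,0],[46,12],[47,0]]
[[7,14],[9,19],[10,14],[27,12],[42,0],[46,12],[47,0]]
[[7,14],[9,19],[10,14],[27,12],[42,0],[44,19],[45,0],[46,12],[47,0]]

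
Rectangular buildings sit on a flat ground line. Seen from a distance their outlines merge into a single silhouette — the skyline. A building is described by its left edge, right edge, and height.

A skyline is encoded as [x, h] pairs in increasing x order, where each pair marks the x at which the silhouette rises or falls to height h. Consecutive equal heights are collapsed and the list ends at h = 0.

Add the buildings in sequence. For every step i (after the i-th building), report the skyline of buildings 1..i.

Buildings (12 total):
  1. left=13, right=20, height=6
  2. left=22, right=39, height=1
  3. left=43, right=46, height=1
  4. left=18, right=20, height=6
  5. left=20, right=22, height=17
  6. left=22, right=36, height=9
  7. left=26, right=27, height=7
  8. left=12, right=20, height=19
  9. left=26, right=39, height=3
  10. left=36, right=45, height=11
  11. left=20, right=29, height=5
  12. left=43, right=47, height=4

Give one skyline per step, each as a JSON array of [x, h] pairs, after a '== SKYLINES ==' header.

== SKYLINES ==
[[13,6],[20,0]]
[[13,6],[20,0],[22,1],[39,0]]
[[13,6],[20,0],[22,1],[39,0],[43,1],[46,0]]
[[13,6],[20,0],[22,1],[39,0],[43,1],[46,0]]
[[13,6],[20,17],[22,1],[39,0],[43,1],[46,0]]
[[13,6],[20,17],[22,9],[36,1],[39,0],[43,1],[46,0]]
[[13,6],[20,17],[22,9],[36,1],[39,0],[43,1],[46,0]]
[[12,19],[20,17],[22,9],[36,1],[39,0],[43,1],[46,0]]
[[12,19],[20,17],[22,9],[36,3],[39,0],[43,1],[46,0]]
[[12,19],[20,17],[22,9],[36,11],[45,1],[46,0]]
[[12,19],[20,17],[22,9],[36,11],[45,1],[46,0]]
[[12,19],[20,17],[22,9],[36,11],[45,4],[47,0]]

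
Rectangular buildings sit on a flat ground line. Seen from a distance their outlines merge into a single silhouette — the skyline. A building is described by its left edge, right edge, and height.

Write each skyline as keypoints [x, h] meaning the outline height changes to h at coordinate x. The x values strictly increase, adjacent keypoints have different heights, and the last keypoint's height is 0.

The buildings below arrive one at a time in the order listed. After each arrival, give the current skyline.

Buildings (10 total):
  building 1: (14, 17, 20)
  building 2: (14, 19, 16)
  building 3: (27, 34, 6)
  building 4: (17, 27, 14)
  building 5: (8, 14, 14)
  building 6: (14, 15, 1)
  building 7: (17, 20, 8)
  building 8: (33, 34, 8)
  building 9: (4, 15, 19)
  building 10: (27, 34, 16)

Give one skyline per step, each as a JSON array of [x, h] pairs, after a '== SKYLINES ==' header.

== SKYLINES ==
[[14,20],[17,0]]
[[14,20],[17,16],[19,0]]
[[14,20],[17,16],[19,0],[27,6],[34,0]]
[[14,20],[17,16],[19,14],[27,6],[34,0]]
[[8,14],[14,20],[17,16],[19,14],[27,6],[34,0]]
[[8,14],[14,20],[17,16],[19,14],[27,6],[34,0]]
[[8,14],[14,20],[17,16],[19,14],[27,6],[34,0]]
[[8,14],[14,20],[17,16],[19,14],[27,6],[33,8],[34,0]]
[[4,19],[14,20],[17,16],[19,14],[27,6],[33,8],[34,0]]
[[4,19],[14,20],[17,16],[19,14],[27,16],[34,0]]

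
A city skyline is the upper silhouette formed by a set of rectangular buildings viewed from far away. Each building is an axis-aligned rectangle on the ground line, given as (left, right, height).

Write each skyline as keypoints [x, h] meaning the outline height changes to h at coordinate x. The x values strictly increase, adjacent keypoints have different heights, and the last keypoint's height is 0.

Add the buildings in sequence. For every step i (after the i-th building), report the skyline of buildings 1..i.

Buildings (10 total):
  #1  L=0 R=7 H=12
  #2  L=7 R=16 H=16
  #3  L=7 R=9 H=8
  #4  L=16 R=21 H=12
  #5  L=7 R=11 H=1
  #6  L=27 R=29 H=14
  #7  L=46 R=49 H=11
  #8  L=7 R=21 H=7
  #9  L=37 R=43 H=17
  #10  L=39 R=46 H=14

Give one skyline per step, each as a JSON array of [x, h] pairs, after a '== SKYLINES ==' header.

== SKYLINES ==
[[0,12],[7,0]]
[[0,12],[7,16],[16,0]]
[[0,12],[7,16],[16,0]]
[[0,12],[7,16],[16,12],[21,0]]
[[0,12],[7,16],[16,12],[21,0]]
[[0,12],[7,16],[16,12],[21,0],[27,14],[29,0]]
[[0,12],[7,16],[16,12],[21,0],[27,14],[29,0],[46,11],[49,0]]
[[0,12],[7,16],[16,12],[21,0],[27,14],[29,0],[46,11],[49,0]]
[[0,12],[7,16],[16,12],[21,0],[27,14],[29,0],[37,17],[43,0],[46,11],[49,0]]
[[0,12],[7,16],[16,12],[21,0],[27,14],[29,0],[37,17],[43,14],[46,11],[49,0]]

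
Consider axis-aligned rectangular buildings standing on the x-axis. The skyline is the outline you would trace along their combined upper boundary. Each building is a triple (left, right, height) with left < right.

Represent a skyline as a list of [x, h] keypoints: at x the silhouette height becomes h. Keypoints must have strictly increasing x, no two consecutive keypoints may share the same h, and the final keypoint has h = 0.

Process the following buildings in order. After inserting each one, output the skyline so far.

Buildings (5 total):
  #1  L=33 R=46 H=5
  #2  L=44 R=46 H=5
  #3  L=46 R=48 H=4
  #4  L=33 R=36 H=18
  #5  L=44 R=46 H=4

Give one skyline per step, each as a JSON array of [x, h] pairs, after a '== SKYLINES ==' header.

== SKYLINES ==
[[33,5],[46,0]]
[[33,5],[46,0]]
[[33,5],[46,4],[48,0]]
[[33,18],[36,5],[46,4],[48,0]]
[[33,18],[36,5],[46,4],[48,0]]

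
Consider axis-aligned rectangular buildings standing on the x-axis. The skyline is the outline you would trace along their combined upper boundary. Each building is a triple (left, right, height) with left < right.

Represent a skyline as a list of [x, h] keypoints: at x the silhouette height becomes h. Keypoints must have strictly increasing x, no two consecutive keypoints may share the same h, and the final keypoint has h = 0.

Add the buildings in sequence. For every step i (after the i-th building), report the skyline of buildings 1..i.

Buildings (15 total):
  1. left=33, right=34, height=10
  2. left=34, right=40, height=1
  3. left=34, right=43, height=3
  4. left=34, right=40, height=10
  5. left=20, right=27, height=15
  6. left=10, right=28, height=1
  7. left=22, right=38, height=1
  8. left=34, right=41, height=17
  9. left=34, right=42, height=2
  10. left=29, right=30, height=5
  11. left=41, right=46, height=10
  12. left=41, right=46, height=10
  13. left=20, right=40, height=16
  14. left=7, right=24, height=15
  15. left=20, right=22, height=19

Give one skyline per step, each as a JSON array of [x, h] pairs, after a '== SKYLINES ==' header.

== SKYLINES ==
[[33,10],[34,0]]
[[33,10],[34,1],[40,0]]
[[33,10],[34,3],[43,0]]
[[33,10],[40,3],[43,0]]
[[20,15],[27,0],[33,10],[40,3],[43,0]]
[[10,1],[20,15],[27,1],[28,0],[33,10],[40,3],[43,0]]
[[10,1],[20,15],[27,1],[33,10],[40,3],[43,0]]
[[10,1],[20,15],[27,1],[33,10],[34,17],[41,3],[43,0]]
[[10,1],[20,15],[27,1],[33,10],[34,17],[41,3],[43,0]]
[[10,1],[20,15],[27,1],[29,5],[30,1],[33,10],[34,17],[41,3],[43,0]]
[[10,1],[20,15],[27,1],[29,5],[30,1],[33,10],[34,17],[41,10],[46,0]]
[[10,1],[20,15],[27,1],[29,5],[30,1],[33,10],[34,17],[41,10],[46,0]]
[[10,1],[20,16],[34,17],[41,10],[46,0]]
[[7,15],[20,16],[34,17],[41,10],[46,0]]
[[7,15],[20,19],[22,16],[34,17],[41,10],[46,0]]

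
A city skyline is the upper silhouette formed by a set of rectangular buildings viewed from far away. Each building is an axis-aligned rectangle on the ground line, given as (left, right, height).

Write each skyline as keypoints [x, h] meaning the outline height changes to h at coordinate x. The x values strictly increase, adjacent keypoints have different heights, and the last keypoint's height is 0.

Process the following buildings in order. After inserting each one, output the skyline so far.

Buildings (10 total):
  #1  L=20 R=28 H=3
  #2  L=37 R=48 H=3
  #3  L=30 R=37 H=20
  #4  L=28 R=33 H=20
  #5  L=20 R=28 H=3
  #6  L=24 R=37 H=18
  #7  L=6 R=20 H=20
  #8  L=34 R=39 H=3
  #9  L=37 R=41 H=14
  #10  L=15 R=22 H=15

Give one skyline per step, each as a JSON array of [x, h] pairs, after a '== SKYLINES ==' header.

== SKYLINES ==
[[20,3],[28,0]]
[[20,3],[28,0],[37,3],[48,0]]
[[20,3],[28,0],[30,20],[37,3],[48,0]]
[[20,3],[28,20],[37,3],[48,0]]
[[20,3],[28,20],[37,3],[48,0]]
[[20,3],[24,18],[28,20],[37,3],[48,0]]
[[6,20],[20,3],[24,18],[28,20],[37,3],[48,0]]
[[6,20],[20,3],[24,18],[28,20],[37,3],[48,0]]
[[6,20],[20,3],[24,18],[28,20],[37,14],[41,3],[48,0]]
[[6,20],[20,15],[22,3],[24,18],[28,20],[37,14],[41,3],[48,0]]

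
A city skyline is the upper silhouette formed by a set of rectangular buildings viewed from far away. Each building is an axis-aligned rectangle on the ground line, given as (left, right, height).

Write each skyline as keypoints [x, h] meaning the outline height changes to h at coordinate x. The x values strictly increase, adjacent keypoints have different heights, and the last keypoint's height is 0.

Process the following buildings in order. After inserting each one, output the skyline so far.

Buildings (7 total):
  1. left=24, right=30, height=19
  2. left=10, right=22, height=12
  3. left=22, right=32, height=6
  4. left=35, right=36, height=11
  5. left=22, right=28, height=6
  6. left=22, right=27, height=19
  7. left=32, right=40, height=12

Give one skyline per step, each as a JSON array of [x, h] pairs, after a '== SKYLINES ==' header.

== SKYLINES ==
[[24,19],[30,0]]
[[10,12],[22,0],[24,19],[30,0]]
[[10,12],[22,6],[24,19],[30,6],[32,0]]
[[10,12],[22,6],[24,19],[30,6],[32,0],[35,11],[36,0]]
[[10,12],[22,6],[24,19],[30,6],[32,0],[35,11],[36,0]]
[[10,12],[22,19],[30,6],[32,0],[35,11],[36,0]]
[[10,12],[22,19],[30,6],[32,12],[40,0]]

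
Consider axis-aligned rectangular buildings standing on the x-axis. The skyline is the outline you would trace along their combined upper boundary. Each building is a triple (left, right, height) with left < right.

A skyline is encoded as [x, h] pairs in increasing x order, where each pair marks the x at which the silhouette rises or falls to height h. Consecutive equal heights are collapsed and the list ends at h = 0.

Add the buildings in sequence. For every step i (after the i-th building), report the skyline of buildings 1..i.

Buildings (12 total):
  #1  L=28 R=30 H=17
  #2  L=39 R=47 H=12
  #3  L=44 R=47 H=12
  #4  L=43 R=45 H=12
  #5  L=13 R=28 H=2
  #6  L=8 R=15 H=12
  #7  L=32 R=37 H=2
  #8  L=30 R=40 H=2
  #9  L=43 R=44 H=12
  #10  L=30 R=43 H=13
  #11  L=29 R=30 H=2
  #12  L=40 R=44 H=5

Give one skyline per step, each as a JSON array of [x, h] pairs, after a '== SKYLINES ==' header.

== SKYLINES ==
[[28,17],[30,0]]
[[28,17],[30,0],[39,12],[47,0]]
[[28,17],[30,0],[39,12],[47,0]]
[[28,17],[30,0],[39,12],[47,0]]
[[13,2],[28,17],[30,0],[39,12],[47,0]]
[[8,12],[15,2],[28,17],[30,0],[39,12],[47,0]]
[[8,12],[15,2],[28,17],[30,0],[32,2],[37,0],[39,12],[47,0]]
[[8,12],[15,2],[28,17],[30,2],[39,12],[47,0]]
[[8,12],[15,2],[28,17],[30,2],[39,12],[47,0]]
[[8,12],[15,2],[28,17],[30,13],[43,12],[47,0]]
[[8,12],[15,2],[28,17],[30,13],[43,12],[47,0]]
[[8,12],[15,2],[28,17],[30,13],[43,12],[47,0]]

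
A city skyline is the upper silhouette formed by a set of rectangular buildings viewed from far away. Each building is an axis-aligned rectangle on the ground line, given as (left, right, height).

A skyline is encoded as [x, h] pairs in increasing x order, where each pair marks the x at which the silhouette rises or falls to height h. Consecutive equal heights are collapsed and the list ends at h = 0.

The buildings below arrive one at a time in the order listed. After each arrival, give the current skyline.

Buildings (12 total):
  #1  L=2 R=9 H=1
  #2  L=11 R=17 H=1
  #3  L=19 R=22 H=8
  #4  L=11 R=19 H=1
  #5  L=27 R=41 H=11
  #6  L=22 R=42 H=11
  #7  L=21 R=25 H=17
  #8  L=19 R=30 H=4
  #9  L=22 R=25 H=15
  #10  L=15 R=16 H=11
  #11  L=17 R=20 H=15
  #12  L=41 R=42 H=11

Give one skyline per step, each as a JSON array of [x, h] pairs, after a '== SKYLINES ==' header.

== SKYLINES ==
[[2,1],[9,0]]
[[2,1],[9,0],[11,1],[17,0]]
[[2,1],[9,0],[11,1],[17,0],[19,8],[22,0]]
[[2,1],[9,0],[11,1],[19,8],[22,0]]
[[2,1],[9,0],[11,1],[19,8],[22,0],[27,11],[41,0]]
[[2,1],[9,0],[11,1],[19,8],[22,11],[42,0]]
[[2,1],[9,0],[11,1],[19,8],[21,17],[25,11],[42,0]]
[[2,1],[9,0],[11,1],[19,8],[21,17],[25,11],[42,0]]
[[2,1],[9,0],[11,1],[19,8],[21,17],[25,11],[42,0]]
[[2,1],[9,0],[11,1],[15,11],[16,1],[19,8],[21,17],[25,11],[42,0]]
[[2,1],[9,0],[11,1],[15,11],[16,1],[17,15],[20,8],[21,17],[25,11],[42,0]]
[[2,1],[9,0],[11,1],[15,11],[16,1],[17,15],[20,8],[21,17],[25,11],[42,0]]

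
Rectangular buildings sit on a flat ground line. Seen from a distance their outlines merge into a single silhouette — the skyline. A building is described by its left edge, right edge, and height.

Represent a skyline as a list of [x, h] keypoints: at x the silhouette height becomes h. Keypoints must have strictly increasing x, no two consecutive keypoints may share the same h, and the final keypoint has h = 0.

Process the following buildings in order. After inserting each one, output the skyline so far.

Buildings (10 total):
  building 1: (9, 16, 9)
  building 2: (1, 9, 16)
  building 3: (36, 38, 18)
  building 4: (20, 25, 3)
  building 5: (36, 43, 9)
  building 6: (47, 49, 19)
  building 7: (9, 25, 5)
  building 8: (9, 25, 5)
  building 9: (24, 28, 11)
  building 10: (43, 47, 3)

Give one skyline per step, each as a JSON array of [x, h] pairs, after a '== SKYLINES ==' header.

== SKYLINES ==
[[9,9],[16,0]]
[[1,16],[9,9],[16,0]]
[[1,16],[9,9],[16,0],[36,18],[38,0]]
[[1,16],[9,9],[16,0],[20,3],[25,0],[36,18],[38,0]]
[[1,16],[9,9],[16,0],[20,3],[25,0],[36,18],[38,9],[43,0]]
[[1,16],[9,9],[16,0],[20,3],[25,0],[36,18],[38,9],[43,0],[47,19],[49,0]]
[[1,16],[9,9],[16,5],[25,0],[36,18],[38,9],[43,0],[47,19],[49,0]]
[[1,16],[9,9],[16,5],[25,0],[36,18],[38,9],[43,0],[47,19],[49,0]]
[[1,16],[9,9],[16,5],[24,11],[28,0],[36,18],[38,9],[43,0],[47,19],[49,0]]
[[1,16],[9,9],[16,5],[24,11],[28,0],[36,18],[38,9],[43,3],[47,19],[49,0]]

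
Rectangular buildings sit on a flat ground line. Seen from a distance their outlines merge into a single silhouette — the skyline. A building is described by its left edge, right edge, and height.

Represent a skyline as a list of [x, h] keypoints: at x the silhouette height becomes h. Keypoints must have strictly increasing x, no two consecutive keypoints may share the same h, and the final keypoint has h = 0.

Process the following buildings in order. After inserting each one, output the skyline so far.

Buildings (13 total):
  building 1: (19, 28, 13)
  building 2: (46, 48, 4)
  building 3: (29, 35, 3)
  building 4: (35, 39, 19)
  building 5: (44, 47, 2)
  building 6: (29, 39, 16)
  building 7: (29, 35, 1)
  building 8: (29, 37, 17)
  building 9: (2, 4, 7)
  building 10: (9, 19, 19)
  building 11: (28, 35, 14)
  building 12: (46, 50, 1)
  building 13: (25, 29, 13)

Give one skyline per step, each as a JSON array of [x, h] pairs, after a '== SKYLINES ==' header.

== SKYLINES ==
[[19,13],[28,0]]
[[19,13],[28,0],[46,4],[48,0]]
[[19,13],[28,0],[29,3],[35,0],[46,4],[48,0]]
[[19,13],[28,0],[29,3],[35,19],[39,0],[46,4],[48,0]]
[[19,13],[28,0],[29,3],[35,19],[39,0],[44,2],[46,4],[48,0]]
[[19,13],[28,0],[29,16],[35,19],[39,0],[44,2],[46,4],[48,0]]
[[19,13],[28,0],[29,16],[35,19],[39,0],[44,2],[46,4],[48,0]]
[[19,13],[28,0],[29,17],[35,19],[39,0],[44,2],[46,4],[48,0]]
[[2,7],[4,0],[19,13],[28,0],[29,17],[35,19],[39,0],[44,2],[46,4],[48,0]]
[[2,7],[4,0],[9,19],[19,13],[28,0],[29,17],[35,19],[39,0],[44,2],[46,4],[48,0]]
[[2,7],[4,0],[9,19],[19,13],[28,14],[29,17],[35,19],[39,0],[44,2],[46,4],[48,0]]
[[2,7],[4,0],[9,19],[19,13],[28,14],[29,17],[35,19],[39,0],[44,2],[46,4],[48,1],[50,0]]
[[2,7],[4,0],[9,19],[19,13],[28,14],[29,17],[35,19],[39,0],[44,2],[46,4],[48,1],[50,0]]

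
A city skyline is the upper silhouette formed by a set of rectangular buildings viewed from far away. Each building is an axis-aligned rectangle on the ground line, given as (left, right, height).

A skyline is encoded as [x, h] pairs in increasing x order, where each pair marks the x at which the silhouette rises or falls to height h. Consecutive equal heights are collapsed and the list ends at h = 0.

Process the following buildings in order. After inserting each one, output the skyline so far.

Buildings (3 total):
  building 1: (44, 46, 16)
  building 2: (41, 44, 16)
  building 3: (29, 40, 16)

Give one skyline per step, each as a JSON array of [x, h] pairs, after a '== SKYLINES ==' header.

== SKYLINES ==
[[44,16],[46,0]]
[[41,16],[46,0]]
[[29,16],[40,0],[41,16],[46,0]]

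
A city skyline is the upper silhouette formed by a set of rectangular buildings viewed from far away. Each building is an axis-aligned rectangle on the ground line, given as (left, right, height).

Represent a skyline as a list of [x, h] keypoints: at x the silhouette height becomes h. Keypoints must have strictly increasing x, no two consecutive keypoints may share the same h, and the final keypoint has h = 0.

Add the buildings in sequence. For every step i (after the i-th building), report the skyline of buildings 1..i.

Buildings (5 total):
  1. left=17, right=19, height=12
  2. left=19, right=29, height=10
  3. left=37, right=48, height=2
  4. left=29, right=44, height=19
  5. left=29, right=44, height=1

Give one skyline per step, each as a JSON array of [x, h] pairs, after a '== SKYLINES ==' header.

== SKYLINES ==
[[17,12],[19,0]]
[[17,12],[19,10],[29,0]]
[[17,12],[19,10],[29,0],[37,2],[48,0]]
[[17,12],[19,10],[29,19],[44,2],[48,0]]
[[17,12],[19,10],[29,19],[44,2],[48,0]]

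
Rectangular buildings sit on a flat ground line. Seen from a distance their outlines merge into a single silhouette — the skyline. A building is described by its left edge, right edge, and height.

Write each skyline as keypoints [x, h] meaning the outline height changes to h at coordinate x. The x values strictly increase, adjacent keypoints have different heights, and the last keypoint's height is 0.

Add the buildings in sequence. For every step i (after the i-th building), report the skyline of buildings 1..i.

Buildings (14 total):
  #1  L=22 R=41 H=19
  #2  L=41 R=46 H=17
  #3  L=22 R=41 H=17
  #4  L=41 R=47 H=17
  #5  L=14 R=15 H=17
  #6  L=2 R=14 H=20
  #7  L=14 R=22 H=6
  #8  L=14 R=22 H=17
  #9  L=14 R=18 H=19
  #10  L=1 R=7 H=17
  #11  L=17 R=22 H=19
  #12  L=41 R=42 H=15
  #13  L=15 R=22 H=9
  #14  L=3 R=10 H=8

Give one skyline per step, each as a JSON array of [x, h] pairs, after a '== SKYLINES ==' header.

== SKYLINES ==
[[22,19],[41,0]]
[[22,19],[41,17],[46,0]]
[[22,19],[41,17],[46,0]]
[[22,19],[41,17],[47,0]]
[[14,17],[15,0],[22,19],[41,17],[47,0]]
[[2,20],[14,17],[15,0],[22,19],[41,17],[47,0]]
[[2,20],[14,17],[15,6],[22,19],[41,17],[47,0]]
[[2,20],[14,17],[22,19],[41,17],[47,0]]
[[2,20],[14,19],[18,17],[22,19],[41,17],[47,0]]
[[1,17],[2,20],[14,19],[18,17],[22,19],[41,17],[47,0]]
[[1,17],[2,20],[14,19],[41,17],[47,0]]
[[1,17],[2,20],[14,19],[41,17],[47,0]]
[[1,17],[2,20],[14,19],[41,17],[47,0]]
[[1,17],[2,20],[14,19],[41,17],[47,0]]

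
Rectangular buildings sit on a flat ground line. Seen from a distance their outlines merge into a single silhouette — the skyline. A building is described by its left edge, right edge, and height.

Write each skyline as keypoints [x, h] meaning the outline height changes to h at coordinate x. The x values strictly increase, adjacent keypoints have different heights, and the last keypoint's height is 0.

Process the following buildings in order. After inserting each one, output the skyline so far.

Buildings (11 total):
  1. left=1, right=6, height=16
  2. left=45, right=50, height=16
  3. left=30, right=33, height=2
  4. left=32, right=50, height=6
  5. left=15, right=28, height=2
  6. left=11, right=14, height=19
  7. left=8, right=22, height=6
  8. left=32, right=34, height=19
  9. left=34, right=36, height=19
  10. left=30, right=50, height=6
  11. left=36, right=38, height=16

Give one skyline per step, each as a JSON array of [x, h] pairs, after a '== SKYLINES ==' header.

== SKYLINES ==
[[1,16],[6,0]]
[[1,16],[6,0],[45,16],[50,0]]
[[1,16],[6,0],[30,2],[33,0],[45,16],[50,0]]
[[1,16],[6,0],[30,2],[32,6],[45,16],[50,0]]
[[1,16],[6,0],[15,2],[28,0],[30,2],[32,6],[45,16],[50,0]]
[[1,16],[6,0],[11,19],[14,0],[15,2],[28,0],[30,2],[32,6],[45,16],[50,0]]
[[1,16],[6,0],[8,6],[11,19],[14,6],[22,2],[28,0],[30,2],[32,6],[45,16],[50,0]]
[[1,16],[6,0],[8,6],[11,19],[14,6],[22,2],[28,0],[30,2],[32,19],[34,6],[45,16],[50,0]]
[[1,16],[6,0],[8,6],[11,19],[14,6],[22,2],[28,0],[30,2],[32,19],[36,6],[45,16],[50,0]]
[[1,16],[6,0],[8,6],[11,19],[14,6],[22,2],[28,0],[30,6],[32,19],[36,6],[45,16],[50,0]]
[[1,16],[6,0],[8,6],[11,19],[14,6],[22,2],[28,0],[30,6],[32,19],[36,16],[38,6],[45,16],[50,0]]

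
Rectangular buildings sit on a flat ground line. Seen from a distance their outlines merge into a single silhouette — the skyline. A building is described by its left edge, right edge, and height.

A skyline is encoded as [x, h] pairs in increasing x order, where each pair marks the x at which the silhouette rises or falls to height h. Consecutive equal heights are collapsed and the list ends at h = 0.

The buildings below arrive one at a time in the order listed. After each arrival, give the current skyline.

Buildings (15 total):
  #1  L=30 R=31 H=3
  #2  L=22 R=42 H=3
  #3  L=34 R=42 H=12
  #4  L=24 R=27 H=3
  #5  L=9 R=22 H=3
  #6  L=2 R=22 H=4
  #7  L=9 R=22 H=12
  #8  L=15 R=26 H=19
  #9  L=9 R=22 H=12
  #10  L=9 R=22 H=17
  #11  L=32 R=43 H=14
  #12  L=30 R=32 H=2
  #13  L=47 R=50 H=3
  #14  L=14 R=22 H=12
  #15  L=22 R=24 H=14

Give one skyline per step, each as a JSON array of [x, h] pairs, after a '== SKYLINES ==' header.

== SKYLINES ==
[[30,3],[31,0]]
[[22,3],[42,0]]
[[22,3],[34,12],[42,0]]
[[22,3],[34,12],[42,0]]
[[9,3],[34,12],[42,0]]
[[2,4],[22,3],[34,12],[42,0]]
[[2,4],[9,12],[22,3],[34,12],[42,0]]
[[2,4],[9,12],[15,19],[26,3],[34,12],[42,0]]
[[2,4],[9,12],[15,19],[26,3],[34,12],[42,0]]
[[2,4],[9,17],[15,19],[26,3],[34,12],[42,0]]
[[2,4],[9,17],[15,19],[26,3],[32,14],[43,0]]
[[2,4],[9,17],[15,19],[26,3],[32,14],[43,0]]
[[2,4],[9,17],[15,19],[26,3],[32,14],[43,0],[47,3],[50,0]]
[[2,4],[9,17],[15,19],[26,3],[32,14],[43,0],[47,3],[50,0]]
[[2,4],[9,17],[15,19],[26,3],[32,14],[43,0],[47,3],[50,0]]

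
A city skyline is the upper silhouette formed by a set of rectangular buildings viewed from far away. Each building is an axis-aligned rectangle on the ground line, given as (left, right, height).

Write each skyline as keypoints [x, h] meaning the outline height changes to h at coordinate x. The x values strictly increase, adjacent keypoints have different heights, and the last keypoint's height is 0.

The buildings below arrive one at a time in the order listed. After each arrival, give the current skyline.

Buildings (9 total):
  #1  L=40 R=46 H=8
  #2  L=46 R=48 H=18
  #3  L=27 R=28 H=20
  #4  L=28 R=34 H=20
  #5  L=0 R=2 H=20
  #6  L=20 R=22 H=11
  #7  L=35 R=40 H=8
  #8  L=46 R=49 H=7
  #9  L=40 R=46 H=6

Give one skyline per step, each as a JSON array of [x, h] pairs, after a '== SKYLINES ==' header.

== SKYLINES ==
[[40,8],[46,0]]
[[40,8],[46,18],[48,0]]
[[27,20],[28,0],[40,8],[46,18],[48,0]]
[[27,20],[34,0],[40,8],[46,18],[48,0]]
[[0,20],[2,0],[27,20],[34,0],[40,8],[46,18],[48,0]]
[[0,20],[2,0],[20,11],[22,0],[27,20],[34,0],[40,8],[46,18],[48,0]]
[[0,20],[2,0],[20,11],[22,0],[27,20],[34,0],[35,8],[46,18],[48,0]]
[[0,20],[2,0],[20,11],[22,0],[27,20],[34,0],[35,8],[46,18],[48,7],[49,0]]
[[0,20],[2,0],[20,11],[22,0],[27,20],[34,0],[35,8],[46,18],[48,7],[49,0]]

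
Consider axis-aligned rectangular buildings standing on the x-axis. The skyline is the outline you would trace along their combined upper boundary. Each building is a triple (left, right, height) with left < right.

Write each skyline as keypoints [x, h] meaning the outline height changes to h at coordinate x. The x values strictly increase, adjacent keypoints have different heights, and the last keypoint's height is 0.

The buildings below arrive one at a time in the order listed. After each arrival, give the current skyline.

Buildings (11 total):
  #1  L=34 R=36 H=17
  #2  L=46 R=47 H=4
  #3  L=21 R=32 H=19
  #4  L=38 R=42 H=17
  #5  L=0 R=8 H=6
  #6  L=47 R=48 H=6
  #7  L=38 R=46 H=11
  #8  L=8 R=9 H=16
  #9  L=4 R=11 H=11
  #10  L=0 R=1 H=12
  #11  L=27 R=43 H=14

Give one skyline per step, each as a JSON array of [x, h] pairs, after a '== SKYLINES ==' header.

== SKYLINES ==
[[34,17],[36,0]]
[[34,17],[36,0],[46,4],[47,0]]
[[21,19],[32,0],[34,17],[36,0],[46,4],[47,0]]
[[21,19],[32,0],[34,17],[36,0],[38,17],[42,0],[46,4],[47,0]]
[[0,6],[8,0],[21,19],[32,0],[34,17],[36,0],[38,17],[42,0],[46,4],[47,0]]
[[0,6],[8,0],[21,19],[32,0],[34,17],[36,0],[38,17],[42,0],[46,4],[47,6],[48,0]]
[[0,6],[8,0],[21,19],[32,0],[34,17],[36,0],[38,17],[42,11],[46,4],[47,6],[48,0]]
[[0,6],[8,16],[9,0],[21,19],[32,0],[34,17],[36,0],[38,17],[42,11],[46,4],[47,6],[48,0]]
[[0,6],[4,11],[8,16],[9,11],[11,0],[21,19],[32,0],[34,17],[36,0],[38,17],[42,11],[46,4],[47,6],[48,0]]
[[0,12],[1,6],[4,11],[8,16],[9,11],[11,0],[21,19],[32,0],[34,17],[36,0],[38,17],[42,11],[46,4],[47,6],[48,0]]
[[0,12],[1,6],[4,11],[8,16],[9,11],[11,0],[21,19],[32,14],[34,17],[36,14],[38,17],[42,14],[43,11],[46,4],[47,6],[48,0]]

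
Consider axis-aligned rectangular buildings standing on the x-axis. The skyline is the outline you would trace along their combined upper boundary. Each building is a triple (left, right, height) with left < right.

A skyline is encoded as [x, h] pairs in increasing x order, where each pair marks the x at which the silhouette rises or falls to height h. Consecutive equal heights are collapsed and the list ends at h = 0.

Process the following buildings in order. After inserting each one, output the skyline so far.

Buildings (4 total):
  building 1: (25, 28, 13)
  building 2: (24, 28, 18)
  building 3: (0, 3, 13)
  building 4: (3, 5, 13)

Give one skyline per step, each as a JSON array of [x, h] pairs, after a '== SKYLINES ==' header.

== SKYLINES ==
[[25,13],[28,0]]
[[24,18],[28,0]]
[[0,13],[3,0],[24,18],[28,0]]
[[0,13],[5,0],[24,18],[28,0]]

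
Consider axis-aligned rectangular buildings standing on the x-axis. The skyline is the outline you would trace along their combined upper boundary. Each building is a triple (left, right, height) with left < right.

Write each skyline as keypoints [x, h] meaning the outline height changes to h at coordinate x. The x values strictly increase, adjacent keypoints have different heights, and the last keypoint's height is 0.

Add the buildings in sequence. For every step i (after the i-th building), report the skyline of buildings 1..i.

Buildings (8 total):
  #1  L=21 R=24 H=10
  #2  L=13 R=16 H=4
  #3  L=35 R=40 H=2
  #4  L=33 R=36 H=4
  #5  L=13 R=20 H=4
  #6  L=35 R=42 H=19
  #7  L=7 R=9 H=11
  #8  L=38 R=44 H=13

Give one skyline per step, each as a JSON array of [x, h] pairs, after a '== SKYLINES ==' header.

== SKYLINES ==
[[21,10],[24,0]]
[[13,4],[16,0],[21,10],[24,0]]
[[13,4],[16,0],[21,10],[24,0],[35,2],[40,0]]
[[13,4],[16,0],[21,10],[24,0],[33,4],[36,2],[40,0]]
[[13,4],[20,0],[21,10],[24,0],[33,4],[36,2],[40,0]]
[[13,4],[20,0],[21,10],[24,0],[33,4],[35,19],[42,0]]
[[7,11],[9,0],[13,4],[20,0],[21,10],[24,0],[33,4],[35,19],[42,0]]
[[7,11],[9,0],[13,4],[20,0],[21,10],[24,0],[33,4],[35,19],[42,13],[44,0]]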